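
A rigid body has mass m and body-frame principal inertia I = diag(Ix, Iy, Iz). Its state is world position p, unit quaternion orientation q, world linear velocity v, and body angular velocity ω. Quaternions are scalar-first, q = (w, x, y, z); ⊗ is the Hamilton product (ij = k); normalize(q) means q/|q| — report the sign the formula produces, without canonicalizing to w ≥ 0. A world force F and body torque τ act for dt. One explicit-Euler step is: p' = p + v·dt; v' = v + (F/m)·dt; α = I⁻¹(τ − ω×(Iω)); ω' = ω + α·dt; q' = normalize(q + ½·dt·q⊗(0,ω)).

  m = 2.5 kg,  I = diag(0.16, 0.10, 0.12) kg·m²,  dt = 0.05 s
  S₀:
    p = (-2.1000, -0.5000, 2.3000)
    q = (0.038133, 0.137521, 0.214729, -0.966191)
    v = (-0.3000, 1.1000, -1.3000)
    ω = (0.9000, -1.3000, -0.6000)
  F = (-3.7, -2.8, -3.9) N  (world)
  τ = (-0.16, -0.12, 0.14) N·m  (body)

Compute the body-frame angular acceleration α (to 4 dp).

ω×(Iω) gyroscopic = (0.0156, -0.0216, 0.0702)
α = I⁻¹(τ − ω×Iω) = (-1.0975, -0.9840, 0.5817)

α = (-1.0975, -0.9840, 0.5817)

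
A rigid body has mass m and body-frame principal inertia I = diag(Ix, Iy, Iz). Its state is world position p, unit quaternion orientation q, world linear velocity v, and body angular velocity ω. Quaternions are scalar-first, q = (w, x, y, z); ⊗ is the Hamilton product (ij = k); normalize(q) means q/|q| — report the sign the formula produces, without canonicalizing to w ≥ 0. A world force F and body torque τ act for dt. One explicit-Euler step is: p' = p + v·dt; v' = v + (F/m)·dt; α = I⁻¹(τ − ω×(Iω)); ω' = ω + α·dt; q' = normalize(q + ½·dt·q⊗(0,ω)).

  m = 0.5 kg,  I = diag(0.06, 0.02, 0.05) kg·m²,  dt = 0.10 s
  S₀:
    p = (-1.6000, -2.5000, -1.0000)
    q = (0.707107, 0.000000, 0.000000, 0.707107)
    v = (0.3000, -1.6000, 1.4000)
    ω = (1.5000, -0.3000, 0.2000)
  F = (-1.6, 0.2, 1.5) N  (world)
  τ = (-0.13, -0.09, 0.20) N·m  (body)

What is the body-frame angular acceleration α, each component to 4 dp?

α = (-2.1367, -4.6500, 3.6400)

gyro term ω×Iω = (-0.0018, 0.0030, 0.0180)
angular accel α = (-2.1367, -4.6500, 3.6400)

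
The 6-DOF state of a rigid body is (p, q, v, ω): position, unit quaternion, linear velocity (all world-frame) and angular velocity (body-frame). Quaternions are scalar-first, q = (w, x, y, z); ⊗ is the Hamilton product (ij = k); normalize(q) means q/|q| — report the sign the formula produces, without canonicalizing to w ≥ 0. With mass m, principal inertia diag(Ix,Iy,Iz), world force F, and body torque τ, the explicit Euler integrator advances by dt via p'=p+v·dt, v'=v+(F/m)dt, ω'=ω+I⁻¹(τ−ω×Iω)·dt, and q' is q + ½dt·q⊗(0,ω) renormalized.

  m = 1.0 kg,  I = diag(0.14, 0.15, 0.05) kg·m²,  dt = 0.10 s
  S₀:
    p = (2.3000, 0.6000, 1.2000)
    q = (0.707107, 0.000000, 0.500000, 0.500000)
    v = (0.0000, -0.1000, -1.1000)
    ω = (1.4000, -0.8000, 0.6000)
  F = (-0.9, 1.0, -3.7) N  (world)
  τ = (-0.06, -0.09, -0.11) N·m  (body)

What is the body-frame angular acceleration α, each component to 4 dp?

α = (-0.7714, -1.1040, -1.9760)

gyro term ω×Iω = (0.0480, 0.0756, -0.0112)
(τ − ω×Iω)/I = (-0.7714, -1.1040, -1.9760)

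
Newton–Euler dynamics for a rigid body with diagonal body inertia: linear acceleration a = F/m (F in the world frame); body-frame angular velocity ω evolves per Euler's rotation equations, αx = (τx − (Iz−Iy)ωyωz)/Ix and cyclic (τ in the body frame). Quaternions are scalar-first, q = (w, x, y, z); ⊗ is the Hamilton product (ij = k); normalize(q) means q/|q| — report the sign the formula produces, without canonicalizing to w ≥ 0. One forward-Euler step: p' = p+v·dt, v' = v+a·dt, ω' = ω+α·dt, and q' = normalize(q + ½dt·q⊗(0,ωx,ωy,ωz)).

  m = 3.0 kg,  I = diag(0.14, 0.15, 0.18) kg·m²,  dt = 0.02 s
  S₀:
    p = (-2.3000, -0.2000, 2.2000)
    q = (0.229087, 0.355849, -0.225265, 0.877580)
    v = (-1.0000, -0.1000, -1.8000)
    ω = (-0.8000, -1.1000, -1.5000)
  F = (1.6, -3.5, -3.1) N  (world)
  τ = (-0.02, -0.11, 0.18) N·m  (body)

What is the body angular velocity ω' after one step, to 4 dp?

(τ − ω×Iω)/I = (-0.4964, -0.4133, 0.9511)
ω + α·dt = (-0.8099, -1.1083, -1.4810)

ω' = (-0.8099, -1.1083, -1.4810)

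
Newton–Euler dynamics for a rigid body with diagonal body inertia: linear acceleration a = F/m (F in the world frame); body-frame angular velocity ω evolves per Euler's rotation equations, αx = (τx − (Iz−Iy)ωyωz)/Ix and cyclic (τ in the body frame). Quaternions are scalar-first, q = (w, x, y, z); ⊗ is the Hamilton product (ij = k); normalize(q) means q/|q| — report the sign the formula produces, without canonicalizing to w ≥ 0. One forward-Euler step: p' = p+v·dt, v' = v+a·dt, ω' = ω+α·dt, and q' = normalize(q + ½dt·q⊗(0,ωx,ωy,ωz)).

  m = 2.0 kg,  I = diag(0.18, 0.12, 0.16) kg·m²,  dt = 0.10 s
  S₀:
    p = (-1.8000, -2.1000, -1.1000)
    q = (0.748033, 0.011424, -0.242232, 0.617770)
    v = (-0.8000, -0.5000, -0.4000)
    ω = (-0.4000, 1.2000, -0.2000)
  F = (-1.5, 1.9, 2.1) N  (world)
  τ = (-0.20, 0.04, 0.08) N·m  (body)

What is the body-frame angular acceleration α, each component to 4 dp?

ω×(Iω) gyroscopic = (-0.0096, 0.0016, 0.0288)
α = I⁻¹(τ − ω×Iω) = (-1.0578, 0.3200, 0.3200)

α = (-1.0578, 0.3200, 0.3200)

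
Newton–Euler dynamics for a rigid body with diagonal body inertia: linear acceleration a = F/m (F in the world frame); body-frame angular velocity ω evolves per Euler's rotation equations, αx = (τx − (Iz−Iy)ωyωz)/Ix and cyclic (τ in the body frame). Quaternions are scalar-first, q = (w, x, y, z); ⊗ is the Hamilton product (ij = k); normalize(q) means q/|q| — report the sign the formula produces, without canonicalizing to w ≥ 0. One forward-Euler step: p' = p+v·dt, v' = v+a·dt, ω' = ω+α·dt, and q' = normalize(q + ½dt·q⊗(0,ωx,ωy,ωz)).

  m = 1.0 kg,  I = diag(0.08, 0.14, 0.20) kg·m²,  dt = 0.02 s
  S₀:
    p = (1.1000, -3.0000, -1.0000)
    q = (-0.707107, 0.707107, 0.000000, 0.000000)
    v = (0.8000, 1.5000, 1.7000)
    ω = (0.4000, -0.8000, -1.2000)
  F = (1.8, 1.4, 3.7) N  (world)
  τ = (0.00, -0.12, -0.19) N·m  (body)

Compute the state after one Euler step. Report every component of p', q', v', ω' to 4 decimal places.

p' = (1.1160, -2.9700, -0.9660)
q' = (-0.7099, 0.7042, 0.0141, 0.0028)
v' = (0.8360, 1.5280, 1.7740)
ω' = (0.3856, -0.8254, -1.2171)

a = F/m = (1.8000, 1.4000, 3.7000)
p' = p + v·dt = (1.1160, -2.9700, -0.9660)
v + (F/m)dt = (0.8360, 1.5280, 1.7740)
ω×(Iω) gyroscopic = (0.0576, 0.0576, -0.0192)
α = I⁻¹(τ − ω×Iω) = (-0.7200, -1.2686, -0.8540)
new body rate ω' = (0.3856, -0.8254, -1.2171)
2q̇ = q⊗(0,ω) = (-0.2828428, -0.2828428, 1.4142140, 0.2828428)
q' = normalize(q + ½dt·q⊗(0,ω)) = (-0.7099, 0.7042, 0.0141, 0.0028)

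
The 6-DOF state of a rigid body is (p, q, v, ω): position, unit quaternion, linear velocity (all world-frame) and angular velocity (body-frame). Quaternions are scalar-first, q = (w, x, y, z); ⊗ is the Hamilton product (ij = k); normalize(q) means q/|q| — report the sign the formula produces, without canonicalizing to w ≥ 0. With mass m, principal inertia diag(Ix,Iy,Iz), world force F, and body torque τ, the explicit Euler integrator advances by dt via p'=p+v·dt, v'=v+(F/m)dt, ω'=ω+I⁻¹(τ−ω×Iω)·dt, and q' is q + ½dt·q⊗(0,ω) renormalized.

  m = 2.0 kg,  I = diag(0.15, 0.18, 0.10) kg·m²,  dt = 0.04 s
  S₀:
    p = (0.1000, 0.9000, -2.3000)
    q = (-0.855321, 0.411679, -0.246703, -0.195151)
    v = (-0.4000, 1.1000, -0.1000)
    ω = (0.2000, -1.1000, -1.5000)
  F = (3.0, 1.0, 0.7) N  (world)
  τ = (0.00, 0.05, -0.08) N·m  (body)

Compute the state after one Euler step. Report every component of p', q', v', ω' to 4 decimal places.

linear accel F/m = (1.5000, 0.5000, 0.3500)
p + v·dt = (0.0840, 0.9440, -2.3040)
new velocity v' = (-0.3400, 1.1200, -0.0860)
gyro term ω×Iω = (-0.1320, -0.0150, -0.0066)
angular accel α = (0.8800, 0.3611, -0.7340)
new body rate ω' = (0.2352, -1.0856, -1.5294)
2q̇ = q⊗(0,ω) = (-0.6464356, -0.0156758, 1.5193414, 0.8794752)
updated quaternion q' = (-0.8676, 0.4111, -0.2162, -0.1774)

p' = (0.0840, 0.9440, -2.3040)
q' = (-0.8676, 0.4111, -0.2162, -0.1774)
v' = (-0.3400, 1.1200, -0.0860)
ω' = (0.2352, -1.0856, -1.5294)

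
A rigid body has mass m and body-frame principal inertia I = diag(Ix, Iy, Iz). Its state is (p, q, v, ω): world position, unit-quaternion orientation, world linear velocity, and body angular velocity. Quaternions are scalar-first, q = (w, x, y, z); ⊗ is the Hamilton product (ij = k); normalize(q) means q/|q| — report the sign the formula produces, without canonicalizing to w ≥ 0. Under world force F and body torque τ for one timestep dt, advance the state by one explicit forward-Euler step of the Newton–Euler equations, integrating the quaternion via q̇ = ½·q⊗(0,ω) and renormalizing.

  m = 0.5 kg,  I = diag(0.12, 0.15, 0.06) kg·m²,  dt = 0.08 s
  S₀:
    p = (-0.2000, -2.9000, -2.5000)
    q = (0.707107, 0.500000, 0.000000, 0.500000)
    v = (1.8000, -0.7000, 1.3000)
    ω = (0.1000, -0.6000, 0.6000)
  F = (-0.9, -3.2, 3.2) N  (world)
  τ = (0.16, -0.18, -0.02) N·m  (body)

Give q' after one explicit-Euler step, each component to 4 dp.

q' = (0.6927, 0.5145, -0.0270, 0.5047)

q⊗(0,ω) = (-0.3500000, 0.3707107, -0.6742642, 0.1242642)
q' = normalize(q + ½dt·q⊗(0,ω)) = (0.6927, 0.5145, -0.0270, 0.5047)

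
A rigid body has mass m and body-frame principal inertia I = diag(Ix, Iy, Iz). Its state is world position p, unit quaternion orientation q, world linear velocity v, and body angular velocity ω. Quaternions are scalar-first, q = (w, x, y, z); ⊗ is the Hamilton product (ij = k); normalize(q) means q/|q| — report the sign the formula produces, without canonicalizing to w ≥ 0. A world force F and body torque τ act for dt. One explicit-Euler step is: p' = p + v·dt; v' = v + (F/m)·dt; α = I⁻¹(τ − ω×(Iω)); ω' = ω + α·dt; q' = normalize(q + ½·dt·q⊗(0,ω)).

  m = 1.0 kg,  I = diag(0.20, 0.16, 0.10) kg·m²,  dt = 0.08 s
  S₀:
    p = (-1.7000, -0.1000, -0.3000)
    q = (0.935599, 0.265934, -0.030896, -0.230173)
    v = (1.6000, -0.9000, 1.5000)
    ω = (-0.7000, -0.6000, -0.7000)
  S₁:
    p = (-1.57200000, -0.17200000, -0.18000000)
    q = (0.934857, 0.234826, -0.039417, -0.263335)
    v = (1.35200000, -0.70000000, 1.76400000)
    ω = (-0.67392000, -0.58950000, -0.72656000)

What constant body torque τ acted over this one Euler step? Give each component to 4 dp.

rate change Δω = (0.02608000, 0.01050000, -0.02656000)
applied torque τ = (0.0400, 0.0700, -0.0500)

τ = (0.0400, 0.0700, -0.0500)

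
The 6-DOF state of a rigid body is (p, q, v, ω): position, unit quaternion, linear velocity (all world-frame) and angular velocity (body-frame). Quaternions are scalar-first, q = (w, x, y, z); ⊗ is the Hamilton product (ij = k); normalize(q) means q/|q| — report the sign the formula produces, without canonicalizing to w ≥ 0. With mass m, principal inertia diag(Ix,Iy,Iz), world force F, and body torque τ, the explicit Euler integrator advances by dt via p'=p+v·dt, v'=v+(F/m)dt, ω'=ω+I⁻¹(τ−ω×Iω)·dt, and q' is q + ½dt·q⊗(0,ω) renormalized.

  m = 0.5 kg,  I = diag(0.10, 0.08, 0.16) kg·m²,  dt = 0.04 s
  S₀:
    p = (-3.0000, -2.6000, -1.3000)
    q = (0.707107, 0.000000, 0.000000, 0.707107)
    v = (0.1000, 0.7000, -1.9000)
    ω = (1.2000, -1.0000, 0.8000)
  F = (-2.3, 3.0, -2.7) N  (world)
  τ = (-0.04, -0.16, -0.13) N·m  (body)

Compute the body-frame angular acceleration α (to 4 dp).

ω×(Iω) gyroscopic = (-0.0640, -0.0576, 0.0240)
angular accel α = (0.2400, -1.2800, -0.9625)

α = (0.2400, -1.2800, -0.9625)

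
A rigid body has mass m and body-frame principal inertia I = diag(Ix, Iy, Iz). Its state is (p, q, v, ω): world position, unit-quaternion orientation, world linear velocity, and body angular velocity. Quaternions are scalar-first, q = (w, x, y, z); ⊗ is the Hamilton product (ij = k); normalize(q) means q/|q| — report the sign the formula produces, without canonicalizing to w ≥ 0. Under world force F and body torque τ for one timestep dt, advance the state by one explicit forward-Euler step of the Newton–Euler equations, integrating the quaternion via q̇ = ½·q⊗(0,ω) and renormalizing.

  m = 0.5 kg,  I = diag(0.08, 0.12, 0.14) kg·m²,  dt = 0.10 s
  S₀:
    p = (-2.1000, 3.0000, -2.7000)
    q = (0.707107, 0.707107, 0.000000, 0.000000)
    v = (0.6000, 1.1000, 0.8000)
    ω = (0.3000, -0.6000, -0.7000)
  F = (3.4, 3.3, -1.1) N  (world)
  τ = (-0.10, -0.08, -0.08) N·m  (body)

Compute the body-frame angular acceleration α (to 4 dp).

ω×(Iω) gyroscopic = (0.0084, 0.0126, -0.0072)
(τ − ω×Iω)/I = (-1.3550, -0.7717, -0.5200)

α = (-1.3550, -0.7717, -0.5200)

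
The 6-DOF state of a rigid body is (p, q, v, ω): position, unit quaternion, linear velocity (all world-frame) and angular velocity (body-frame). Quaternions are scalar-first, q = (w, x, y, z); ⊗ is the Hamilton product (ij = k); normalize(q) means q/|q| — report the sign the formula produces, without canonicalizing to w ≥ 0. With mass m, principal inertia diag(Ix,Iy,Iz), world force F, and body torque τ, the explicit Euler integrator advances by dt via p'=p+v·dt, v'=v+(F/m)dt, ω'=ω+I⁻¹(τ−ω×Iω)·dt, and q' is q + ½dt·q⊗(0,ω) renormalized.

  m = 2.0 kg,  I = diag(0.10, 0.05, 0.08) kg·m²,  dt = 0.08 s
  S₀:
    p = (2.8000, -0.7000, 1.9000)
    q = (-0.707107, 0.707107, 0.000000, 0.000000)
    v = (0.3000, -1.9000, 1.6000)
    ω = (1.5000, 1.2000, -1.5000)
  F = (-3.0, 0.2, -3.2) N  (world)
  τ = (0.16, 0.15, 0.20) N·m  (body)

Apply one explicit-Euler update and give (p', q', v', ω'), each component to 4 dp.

p' = (2.8240, -0.8520, 2.0280)
q' = (-0.7460, 0.6615, 0.0084, 0.0760)
v' = (0.1800, -1.8920, 1.4720)
ω' = (1.6712, 1.5120, -1.2100)

precession coupling ω×(Iω) = (-0.0540, -0.0450, -0.0900)
α = I⁻¹(τ − ω×Iω) = (2.1400, 3.9000, 3.6250)
ω' = ω + α·dt = (1.6712, 1.5120, -1.2100)
q⊗(0,ω) = (-1.0606605, -1.0606605, 0.2121321, 1.9091889)
q' = normalize(q + ½dt·q⊗(0,ω)) = (-0.7460, 0.6615, 0.0084, 0.0760)
a = F/m = (-1.5000, 0.1000, -1.6000)
p' = p + v·dt = (2.8240, -0.8520, 2.0280)
v' = v + a·dt = (0.1800, -1.8920, 1.4720)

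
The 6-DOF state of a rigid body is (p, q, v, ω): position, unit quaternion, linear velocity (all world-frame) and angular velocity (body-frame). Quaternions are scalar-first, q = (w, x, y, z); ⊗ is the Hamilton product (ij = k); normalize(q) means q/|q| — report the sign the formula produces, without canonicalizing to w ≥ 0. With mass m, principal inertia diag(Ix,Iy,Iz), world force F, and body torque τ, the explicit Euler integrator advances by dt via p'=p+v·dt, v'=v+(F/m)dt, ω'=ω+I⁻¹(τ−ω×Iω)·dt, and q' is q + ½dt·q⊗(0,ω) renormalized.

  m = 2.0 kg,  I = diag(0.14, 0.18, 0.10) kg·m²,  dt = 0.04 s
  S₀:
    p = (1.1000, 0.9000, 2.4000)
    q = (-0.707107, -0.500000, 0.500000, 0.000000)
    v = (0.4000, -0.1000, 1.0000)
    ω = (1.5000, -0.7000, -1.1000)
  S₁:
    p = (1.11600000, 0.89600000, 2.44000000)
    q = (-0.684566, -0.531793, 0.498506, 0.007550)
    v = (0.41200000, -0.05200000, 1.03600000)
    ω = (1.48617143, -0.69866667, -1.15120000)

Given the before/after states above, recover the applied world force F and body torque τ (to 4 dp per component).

rate change Δω = (-0.01382857, 0.00133333, -0.05120000)
precession coupling = (-0.0616, -0.0660, -0.0420)
τ = I·(Δω/dt) + ω₀×(Iω₀) = (-0.1100, -0.0600, -0.1700)
velocity change Δv = (0.01200000, 0.04800000, 0.03600000)
applied force F = (0.6000, 2.4000, 1.8000)

F = (0.6000, 2.4000, 1.8000)
τ = (-0.1100, -0.0600, -0.1700)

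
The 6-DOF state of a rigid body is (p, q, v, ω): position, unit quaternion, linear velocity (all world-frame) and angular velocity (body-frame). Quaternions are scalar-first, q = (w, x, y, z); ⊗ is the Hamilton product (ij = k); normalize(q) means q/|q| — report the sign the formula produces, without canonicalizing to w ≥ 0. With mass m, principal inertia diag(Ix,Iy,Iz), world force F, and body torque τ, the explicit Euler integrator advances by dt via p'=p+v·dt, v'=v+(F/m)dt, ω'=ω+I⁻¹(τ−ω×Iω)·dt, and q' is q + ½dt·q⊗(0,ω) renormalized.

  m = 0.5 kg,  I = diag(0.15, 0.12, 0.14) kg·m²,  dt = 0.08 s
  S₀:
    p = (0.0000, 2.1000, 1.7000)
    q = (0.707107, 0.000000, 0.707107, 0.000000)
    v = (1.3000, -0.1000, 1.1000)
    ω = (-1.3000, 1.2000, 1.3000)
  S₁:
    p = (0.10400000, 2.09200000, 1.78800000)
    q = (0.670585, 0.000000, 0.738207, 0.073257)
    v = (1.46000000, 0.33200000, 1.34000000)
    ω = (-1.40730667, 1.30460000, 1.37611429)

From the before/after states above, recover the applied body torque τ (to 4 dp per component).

τ = (-0.1700, 0.1400, 0.1800)

ω₁ − ω₀ = (-0.10730667, 0.10460000, 0.07611429)
ω₀×(Iω₀) = (0.0312, -0.0169, 0.0468)
I·α + gyro = (-0.1700, 0.1400, 0.1800)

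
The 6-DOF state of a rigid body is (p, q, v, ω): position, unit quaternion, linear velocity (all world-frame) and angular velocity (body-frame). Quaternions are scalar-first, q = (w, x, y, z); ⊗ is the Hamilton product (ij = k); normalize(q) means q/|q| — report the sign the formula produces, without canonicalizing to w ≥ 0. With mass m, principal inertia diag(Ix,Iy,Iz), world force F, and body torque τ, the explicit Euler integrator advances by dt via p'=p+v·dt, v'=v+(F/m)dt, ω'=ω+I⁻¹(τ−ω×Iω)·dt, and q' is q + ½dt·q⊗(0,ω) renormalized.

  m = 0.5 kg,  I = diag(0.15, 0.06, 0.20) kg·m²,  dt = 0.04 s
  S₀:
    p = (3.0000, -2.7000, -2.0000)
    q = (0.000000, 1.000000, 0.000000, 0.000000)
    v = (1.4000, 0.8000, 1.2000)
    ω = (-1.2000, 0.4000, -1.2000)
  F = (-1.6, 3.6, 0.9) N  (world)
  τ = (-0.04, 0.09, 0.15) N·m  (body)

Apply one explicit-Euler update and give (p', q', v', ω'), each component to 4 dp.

p' = (3.0560, -2.6680, -1.9520)
q' = (0.0240, 0.9994, 0.0240, 0.0080)
v' = (1.2720, 1.0880, 1.2720)
ω' = (-1.1927, 0.5080, -1.1786)

gyro term ω×Iω = (-0.0672, -0.0720, 0.0432)
(τ − ω×Iω)/I = (0.1813, 2.7000, 0.5340)
ω + α·dt = (-1.1927, 0.5080, -1.1786)
q⊗(0,ω) = (1.2000000, 0.0000000, 1.2000000, 0.4000000)
q + ½dt·q⊗(0,ω), renormalized = (0.0240, 0.9994, 0.0240, 0.0080)
linear accel F/m = (-3.2000, 7.2000, 1.8000)
p' = p + v·dt = (3.0560, -2.6680, -1.9520)
v' = v + a·dt = (1.2720, 1.0880, 1.2720)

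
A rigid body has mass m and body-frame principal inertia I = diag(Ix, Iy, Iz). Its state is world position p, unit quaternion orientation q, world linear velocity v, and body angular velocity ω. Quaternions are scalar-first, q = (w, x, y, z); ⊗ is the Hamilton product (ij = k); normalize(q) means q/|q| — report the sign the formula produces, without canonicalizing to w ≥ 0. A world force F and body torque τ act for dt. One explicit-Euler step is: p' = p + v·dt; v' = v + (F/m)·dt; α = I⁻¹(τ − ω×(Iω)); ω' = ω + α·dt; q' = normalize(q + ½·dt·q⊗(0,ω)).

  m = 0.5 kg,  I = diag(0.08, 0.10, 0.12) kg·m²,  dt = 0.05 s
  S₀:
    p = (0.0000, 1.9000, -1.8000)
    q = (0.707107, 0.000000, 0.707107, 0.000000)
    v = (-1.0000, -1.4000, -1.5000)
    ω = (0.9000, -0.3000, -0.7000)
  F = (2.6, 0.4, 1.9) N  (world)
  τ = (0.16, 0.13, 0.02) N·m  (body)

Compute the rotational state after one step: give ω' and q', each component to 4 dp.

α = I⁻¹(τ − ω×Iω) = (1.9475, 1.0480, 0.2117)
ω + α·dt = (0.9974, -0.2476, -0.6894)
q⊗(0,ω) = (0.2121321, 0.1414214, -0.2121321, -1.1313712)
updated quaternion q' = (0.7121, 0.0035, 0.7015, -0.0283)

ω' = (0.9974, -0.2476, -0.6894)
q' = (0.7121, 0.0035, 0.7015, -0.0283)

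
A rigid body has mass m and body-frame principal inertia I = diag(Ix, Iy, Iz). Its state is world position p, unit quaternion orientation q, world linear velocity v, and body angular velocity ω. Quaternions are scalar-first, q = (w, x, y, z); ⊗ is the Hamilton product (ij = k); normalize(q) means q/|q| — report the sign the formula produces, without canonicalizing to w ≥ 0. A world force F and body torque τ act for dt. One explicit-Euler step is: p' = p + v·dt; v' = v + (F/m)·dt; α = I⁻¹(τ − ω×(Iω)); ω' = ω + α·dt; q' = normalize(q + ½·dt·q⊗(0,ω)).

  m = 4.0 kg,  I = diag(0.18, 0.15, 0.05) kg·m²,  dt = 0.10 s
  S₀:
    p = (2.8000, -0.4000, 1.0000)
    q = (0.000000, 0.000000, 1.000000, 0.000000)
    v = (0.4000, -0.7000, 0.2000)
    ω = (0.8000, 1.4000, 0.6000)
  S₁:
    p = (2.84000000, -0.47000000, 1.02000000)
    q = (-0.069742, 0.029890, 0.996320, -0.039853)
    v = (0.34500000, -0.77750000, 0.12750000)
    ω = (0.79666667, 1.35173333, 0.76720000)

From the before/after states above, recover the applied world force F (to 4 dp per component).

v₁ − v₀ = (-0.05500000, -0.07750000, -0.07250000)
F = m·Δv/dt = (-2.2000, -3.1000, -2.9000)

F = (-2.2000, -3.1000, -2.9000)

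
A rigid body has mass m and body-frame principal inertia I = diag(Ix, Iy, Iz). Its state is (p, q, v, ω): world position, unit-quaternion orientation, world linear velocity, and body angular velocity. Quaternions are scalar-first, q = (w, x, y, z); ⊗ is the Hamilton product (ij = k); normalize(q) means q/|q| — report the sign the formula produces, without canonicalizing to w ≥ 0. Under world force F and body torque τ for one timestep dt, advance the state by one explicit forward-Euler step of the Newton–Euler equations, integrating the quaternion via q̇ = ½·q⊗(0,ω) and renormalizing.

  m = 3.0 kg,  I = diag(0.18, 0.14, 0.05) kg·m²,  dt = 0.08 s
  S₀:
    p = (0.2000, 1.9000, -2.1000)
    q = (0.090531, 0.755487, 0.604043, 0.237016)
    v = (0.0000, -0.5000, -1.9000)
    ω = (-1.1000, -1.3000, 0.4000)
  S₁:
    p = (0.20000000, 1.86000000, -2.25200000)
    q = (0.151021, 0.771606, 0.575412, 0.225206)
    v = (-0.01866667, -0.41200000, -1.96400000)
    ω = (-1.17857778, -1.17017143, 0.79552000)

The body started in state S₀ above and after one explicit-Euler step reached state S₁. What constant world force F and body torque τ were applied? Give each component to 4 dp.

F = (-0.7000, 3.3000, -2.4000)
τ = (-0.1300, 0.1700, 0.1900)

ω₁ − ω₀ = (-0.07857778, 0.12982857, 0.39552000)
precession coupling = (0.0468, -0.0572, -0.0572)
I·α + gyro = (-0.1300, 0.1700, 0.1900)
velocity change Δv = (-0.01866667, 0.08800000, -0.06400000)
applied force F = (-0.7000, 3.3000, -2.4000)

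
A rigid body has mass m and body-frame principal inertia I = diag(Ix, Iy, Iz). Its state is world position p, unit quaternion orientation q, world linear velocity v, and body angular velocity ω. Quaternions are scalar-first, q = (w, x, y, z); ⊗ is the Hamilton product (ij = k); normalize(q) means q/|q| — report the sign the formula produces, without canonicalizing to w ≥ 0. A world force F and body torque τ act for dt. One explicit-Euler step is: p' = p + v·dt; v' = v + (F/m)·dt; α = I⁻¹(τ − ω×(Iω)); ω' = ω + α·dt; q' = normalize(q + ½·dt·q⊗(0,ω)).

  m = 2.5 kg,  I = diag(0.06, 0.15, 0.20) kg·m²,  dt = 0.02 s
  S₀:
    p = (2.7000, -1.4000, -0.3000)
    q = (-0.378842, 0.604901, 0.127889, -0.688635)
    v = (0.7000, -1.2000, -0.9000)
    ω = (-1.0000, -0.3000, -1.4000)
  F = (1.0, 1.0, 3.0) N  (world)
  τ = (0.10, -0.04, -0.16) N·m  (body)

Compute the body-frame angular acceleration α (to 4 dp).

precession coupling ω×(Iω) = (0.0210, -0.1960, 0.0270)
(τ − ω×Iω)/I = (1.3167, 1.0400, -0.9350)

α = (1.3167, 1.0400, -0.9350)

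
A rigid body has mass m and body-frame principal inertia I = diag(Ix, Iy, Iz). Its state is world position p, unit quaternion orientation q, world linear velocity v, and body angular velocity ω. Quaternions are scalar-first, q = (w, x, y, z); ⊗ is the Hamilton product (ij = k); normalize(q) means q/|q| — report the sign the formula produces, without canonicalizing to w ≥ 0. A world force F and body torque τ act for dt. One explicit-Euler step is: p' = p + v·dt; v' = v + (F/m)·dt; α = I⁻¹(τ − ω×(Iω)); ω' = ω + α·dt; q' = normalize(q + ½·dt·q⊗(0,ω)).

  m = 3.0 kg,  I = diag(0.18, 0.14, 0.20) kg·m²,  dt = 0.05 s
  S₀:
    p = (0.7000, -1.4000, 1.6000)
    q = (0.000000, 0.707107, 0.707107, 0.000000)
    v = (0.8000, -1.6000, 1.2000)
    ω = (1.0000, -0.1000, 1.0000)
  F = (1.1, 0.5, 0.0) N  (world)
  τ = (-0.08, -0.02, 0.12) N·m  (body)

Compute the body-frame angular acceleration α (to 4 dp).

precession coupling ω×(Iω) = (-0.0060, -0.0200, 0.0040)
angular accel α = (-0.4111, 0.0000, 0.5800)

α = (-0.4111, 0.0000, 0.5800)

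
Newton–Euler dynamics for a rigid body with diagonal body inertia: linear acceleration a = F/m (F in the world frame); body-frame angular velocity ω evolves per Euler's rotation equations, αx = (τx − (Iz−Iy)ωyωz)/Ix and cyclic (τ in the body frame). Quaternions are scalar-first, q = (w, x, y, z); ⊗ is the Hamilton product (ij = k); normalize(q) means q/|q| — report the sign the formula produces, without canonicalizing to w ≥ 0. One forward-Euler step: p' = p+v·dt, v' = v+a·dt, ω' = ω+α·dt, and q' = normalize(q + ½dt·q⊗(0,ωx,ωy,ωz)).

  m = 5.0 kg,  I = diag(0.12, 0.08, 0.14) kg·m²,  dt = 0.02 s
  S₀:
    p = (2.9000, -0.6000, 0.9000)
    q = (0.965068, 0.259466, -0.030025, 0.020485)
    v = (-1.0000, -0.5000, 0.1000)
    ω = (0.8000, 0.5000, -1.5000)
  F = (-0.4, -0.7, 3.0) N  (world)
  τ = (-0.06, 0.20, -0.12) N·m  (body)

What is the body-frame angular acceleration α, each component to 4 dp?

gyro term ω×Iω = (-0.0450, 0.0240, -0.0160)
(τ − ω×Iω)/I = (-0.1250, 2.2000, -0.7429)

α = (-0.1250, 2.2000, -0.7429)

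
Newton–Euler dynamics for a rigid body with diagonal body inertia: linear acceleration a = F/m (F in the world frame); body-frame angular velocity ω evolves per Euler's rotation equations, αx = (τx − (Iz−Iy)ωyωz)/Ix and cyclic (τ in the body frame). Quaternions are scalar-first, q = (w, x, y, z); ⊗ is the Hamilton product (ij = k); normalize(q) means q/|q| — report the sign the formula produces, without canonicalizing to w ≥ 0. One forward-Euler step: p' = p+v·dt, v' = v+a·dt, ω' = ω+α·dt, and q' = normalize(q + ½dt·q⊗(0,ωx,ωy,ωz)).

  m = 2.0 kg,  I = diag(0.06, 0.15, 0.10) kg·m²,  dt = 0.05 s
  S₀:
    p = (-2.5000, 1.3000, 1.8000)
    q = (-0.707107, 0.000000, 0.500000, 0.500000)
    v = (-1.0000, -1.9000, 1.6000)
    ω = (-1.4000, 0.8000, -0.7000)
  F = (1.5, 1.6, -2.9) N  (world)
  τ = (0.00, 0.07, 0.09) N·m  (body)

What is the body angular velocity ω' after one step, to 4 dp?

angular accel α = (-0.4667, 0.7280, 1.9080)
ω' = ω + α·dt = (-1.4233, 0.8364, -0.6046)

ω' = (-1.4233, 0.8364, -0.6046)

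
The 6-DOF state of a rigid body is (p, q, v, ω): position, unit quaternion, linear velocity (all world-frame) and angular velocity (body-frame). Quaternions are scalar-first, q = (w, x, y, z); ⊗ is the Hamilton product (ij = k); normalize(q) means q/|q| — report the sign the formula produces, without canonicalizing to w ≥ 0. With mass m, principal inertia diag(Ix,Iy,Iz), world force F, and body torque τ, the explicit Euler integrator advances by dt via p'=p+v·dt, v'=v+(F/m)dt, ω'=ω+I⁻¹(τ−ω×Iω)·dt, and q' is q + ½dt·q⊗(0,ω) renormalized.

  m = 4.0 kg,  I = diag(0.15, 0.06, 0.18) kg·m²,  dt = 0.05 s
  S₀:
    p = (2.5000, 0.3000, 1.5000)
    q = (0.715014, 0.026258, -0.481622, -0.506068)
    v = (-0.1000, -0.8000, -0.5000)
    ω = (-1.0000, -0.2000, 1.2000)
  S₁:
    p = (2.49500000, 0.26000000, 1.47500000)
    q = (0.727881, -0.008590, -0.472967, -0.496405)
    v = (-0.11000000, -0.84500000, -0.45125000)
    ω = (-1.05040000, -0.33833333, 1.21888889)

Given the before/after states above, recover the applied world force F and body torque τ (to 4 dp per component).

v₁ − v₀ = (-0.01000000, -0.04500000, 0.04875000)
F = m·Δv/dt = (-0.8000, -3.6000, 3.9000)
Δω = ω₁−ω₀ = (-0.05040000, -0.13833333, 0.01888889)
τ = I·(Δω/dt) + ω₀×(Iω₀) = (-0.1800, -0.1300, 0.0500)

F = (-0.8000, -3.6000, 3.9000)
τ = (-0.1800, -0.1300, 0.0500)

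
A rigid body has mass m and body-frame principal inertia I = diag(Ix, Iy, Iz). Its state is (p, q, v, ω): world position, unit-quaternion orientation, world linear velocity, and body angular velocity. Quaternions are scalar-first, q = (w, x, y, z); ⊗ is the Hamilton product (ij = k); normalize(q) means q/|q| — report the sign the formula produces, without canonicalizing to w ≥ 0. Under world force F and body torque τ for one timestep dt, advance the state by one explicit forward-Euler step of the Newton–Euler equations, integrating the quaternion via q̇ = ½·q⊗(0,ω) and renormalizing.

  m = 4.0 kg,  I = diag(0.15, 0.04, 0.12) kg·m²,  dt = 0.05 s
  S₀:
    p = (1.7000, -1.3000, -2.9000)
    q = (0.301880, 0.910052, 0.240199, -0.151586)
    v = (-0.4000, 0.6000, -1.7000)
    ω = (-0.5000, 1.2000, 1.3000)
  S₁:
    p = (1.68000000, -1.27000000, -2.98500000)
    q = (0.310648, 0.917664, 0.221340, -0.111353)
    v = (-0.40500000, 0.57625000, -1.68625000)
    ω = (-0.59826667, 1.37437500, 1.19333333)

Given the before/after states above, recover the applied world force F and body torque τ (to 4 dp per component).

F = (-0.4000, -1.9000, 1.1000)
τ = (-0.1700, 0.1200, -0.1900)

rate change Δω = (-0.09826667, 0.17437500, -0.10666667)
ω₀×(Iω₀) = (0.1248, -0.0195, 0.0660)
τ = I·(Δω/dt) + ω₀×(Iω₀) = (-0.1700, 0.1200, -0.1900)
velocity change Δv = (-0.00500000, -0.02375000, 0.01375000)
applied force F = (-0.4000, -1.9000, 1.1000)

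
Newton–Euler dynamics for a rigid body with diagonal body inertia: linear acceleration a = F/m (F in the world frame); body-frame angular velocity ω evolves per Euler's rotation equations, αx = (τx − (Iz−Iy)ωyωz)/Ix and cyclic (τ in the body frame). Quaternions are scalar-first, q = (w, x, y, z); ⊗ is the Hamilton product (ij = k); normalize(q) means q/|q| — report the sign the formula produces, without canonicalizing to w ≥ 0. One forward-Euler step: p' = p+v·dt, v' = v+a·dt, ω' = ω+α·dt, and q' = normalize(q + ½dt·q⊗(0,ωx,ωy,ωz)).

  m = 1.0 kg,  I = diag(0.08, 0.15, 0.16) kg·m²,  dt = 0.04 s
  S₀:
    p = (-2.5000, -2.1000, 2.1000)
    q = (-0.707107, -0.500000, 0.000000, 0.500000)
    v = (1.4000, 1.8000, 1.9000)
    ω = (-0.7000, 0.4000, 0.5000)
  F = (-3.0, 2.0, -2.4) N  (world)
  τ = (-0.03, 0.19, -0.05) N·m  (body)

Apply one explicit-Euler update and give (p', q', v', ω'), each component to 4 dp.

p' = (-2.4440, -2.0280, 2.1760)
q' = (-0.7190, -0.4940, -0.0077, 0.4888)
v' = (1.2800, 1.8800, 1.8040)
ω' = (-0.7160, 0.4432, 0.4924)

p + v·dt = (-2.4440, -2.0280, 2.1760)
v + (F/m)dt = (1.2800, 1.8800, 1.8040)
ω×(Iω) gyroscopic = (0.0020, 0.0280, -0.0196)
angular accel α = (-0.4000, 1.0800, -0.1900)
ω' = ω + α·dt = (-0.7160, 0.4432, 0.4924)
Hamilton product q⊗(0,ω) = (-0.6000000, 0.2949749, -0.3828428, -0.5535535)
q + ½dt·q⊗(0,ω), renormalized = (-0.7190, -0.4940, -0.0077, 0.4888)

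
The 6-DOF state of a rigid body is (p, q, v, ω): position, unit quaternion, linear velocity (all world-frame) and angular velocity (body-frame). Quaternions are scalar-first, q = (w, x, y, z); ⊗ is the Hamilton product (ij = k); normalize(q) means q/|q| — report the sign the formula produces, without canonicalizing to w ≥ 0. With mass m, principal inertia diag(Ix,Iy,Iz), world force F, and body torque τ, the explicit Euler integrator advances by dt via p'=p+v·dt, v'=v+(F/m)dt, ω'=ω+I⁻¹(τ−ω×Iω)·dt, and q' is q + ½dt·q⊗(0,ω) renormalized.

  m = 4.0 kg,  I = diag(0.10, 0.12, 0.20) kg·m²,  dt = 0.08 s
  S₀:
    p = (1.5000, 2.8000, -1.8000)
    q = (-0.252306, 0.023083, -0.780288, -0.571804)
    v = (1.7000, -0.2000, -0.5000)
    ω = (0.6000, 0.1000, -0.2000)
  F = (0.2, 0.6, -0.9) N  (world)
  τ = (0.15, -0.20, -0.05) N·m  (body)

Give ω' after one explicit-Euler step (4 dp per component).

angular accel α = (1.5160, -1.7667, -0.2560)
ω' = ω + α·dt = (0.7213, -0.0413, -0.2205)

ω' = (0.7213, -0.0413, -0.2205)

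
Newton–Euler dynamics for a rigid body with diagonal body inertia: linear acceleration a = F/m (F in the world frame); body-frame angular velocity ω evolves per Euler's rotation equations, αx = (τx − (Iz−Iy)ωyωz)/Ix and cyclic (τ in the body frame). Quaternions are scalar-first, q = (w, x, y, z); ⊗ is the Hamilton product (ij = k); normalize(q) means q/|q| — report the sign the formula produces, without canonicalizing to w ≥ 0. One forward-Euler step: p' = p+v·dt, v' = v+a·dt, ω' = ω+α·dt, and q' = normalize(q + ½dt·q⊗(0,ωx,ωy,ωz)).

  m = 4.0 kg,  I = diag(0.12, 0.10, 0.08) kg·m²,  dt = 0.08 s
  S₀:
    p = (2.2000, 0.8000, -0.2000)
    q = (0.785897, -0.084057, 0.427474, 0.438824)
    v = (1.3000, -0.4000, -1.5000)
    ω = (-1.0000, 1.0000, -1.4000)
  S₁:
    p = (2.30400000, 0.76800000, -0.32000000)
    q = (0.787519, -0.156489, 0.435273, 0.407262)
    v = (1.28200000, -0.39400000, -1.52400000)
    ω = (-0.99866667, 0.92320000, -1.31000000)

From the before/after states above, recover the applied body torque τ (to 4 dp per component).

ω₁ − ω₀ = (0.00133333, -0.07680000, 0.09000000)
precession coupling = (0.0280, 0.0560, 0.0200)
τ = I·(Δω/dt) + ω₀×(Iω₀) = (0.0300, -0.0400, 0.1100)

τ = (0.0300, -0.0400, 0.1100)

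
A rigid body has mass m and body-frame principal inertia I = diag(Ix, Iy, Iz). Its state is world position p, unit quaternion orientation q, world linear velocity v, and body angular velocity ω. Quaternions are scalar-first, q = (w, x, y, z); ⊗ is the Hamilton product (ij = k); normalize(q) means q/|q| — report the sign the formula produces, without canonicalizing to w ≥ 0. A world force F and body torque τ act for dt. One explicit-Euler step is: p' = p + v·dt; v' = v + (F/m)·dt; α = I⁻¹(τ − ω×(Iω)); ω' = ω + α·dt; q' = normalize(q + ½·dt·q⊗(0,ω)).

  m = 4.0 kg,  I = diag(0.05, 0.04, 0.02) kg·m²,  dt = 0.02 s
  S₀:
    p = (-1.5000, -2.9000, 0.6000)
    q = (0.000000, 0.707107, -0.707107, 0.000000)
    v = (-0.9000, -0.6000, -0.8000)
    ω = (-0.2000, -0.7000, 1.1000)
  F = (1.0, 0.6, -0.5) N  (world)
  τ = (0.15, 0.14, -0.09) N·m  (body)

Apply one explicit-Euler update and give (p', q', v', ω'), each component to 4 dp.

a = (0.2500, 0.1500, -0.1250)
p + v·dt = (-1.5180, -2.9120, 0.5840)
v' = v + a·dt = (-0.8950, -0.5970, -0.8025)
(τ − ω×Iω)/I = (2.6920, 3.6650, -4.4300)
new body rate ω' = (-0.1462, -0.6267, 1.0114)
2q̇ = q⊗(0,ω) = (-0.3535535, -0.7778177, -0.7778177, -0.6363963)
q + ½dt·q⊗(0,ω), renormalized = (-0.0035, 0.6993, -0.7148, -0.0064)

p' = (-1.5180, -2.9120, 0.5840)
q' = (-0.0035, 0.6993, -0.7148, -0.0064)
v' = (-0.8950, -0.5970, -0.8025)
ω' = (-0.1462, -0.6267, 1.0114)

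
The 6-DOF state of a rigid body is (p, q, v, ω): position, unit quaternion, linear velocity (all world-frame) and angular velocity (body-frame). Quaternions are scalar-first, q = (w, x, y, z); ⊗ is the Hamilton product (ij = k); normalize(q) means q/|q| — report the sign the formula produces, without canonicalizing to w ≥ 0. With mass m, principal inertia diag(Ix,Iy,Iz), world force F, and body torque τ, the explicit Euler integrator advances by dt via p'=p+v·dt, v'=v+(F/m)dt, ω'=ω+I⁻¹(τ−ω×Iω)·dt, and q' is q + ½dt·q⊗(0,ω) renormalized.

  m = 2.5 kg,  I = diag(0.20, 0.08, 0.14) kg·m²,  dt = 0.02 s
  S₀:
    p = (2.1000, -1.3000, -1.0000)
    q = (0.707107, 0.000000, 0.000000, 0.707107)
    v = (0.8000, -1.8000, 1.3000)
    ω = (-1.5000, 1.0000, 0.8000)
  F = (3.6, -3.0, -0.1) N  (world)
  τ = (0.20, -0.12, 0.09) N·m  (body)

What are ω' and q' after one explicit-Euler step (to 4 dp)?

ω×(Iω) gyroscopic = (0.0480, -0.0720, 0.1800)
(τ − ω×Iω)/I = (0.7600, -0.6000, -0.6429)
ω + α·dt = (-1.4848, 0.9880, 0.7871)
q⊗(0,ω) = (-0.5656856, -1.7677675, -0.3535535, 0.5656856)
updated quaternion q' = (0.7013, -0.0177, -0.0035, 0.7126)

ω' = (-1.4848, 0.9880, 0.7871)
q' = (0.7013, -0.0177, -0.0035, 0.7126)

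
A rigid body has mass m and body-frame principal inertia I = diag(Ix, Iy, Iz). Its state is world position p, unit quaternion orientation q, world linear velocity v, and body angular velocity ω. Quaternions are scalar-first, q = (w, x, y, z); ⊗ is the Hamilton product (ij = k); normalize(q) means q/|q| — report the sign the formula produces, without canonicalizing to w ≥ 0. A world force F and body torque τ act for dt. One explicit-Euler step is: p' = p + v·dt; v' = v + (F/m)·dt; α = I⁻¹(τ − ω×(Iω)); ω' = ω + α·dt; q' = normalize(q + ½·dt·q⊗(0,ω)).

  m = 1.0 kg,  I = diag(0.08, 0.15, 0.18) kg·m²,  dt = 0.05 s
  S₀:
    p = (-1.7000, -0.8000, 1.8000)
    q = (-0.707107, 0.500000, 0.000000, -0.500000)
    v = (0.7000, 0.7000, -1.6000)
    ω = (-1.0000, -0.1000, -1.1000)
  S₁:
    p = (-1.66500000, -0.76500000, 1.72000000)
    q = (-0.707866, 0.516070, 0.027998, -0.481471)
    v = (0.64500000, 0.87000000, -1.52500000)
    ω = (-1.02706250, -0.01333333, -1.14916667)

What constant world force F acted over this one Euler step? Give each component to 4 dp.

v₁ − v₀ = (-0.05500000, 0.17000000, 0.07500000)
F = m·Δv/dt = (-1.1000, 3.4000, 1.5000)

F = (-1.1000, 3.4000, 1.5000)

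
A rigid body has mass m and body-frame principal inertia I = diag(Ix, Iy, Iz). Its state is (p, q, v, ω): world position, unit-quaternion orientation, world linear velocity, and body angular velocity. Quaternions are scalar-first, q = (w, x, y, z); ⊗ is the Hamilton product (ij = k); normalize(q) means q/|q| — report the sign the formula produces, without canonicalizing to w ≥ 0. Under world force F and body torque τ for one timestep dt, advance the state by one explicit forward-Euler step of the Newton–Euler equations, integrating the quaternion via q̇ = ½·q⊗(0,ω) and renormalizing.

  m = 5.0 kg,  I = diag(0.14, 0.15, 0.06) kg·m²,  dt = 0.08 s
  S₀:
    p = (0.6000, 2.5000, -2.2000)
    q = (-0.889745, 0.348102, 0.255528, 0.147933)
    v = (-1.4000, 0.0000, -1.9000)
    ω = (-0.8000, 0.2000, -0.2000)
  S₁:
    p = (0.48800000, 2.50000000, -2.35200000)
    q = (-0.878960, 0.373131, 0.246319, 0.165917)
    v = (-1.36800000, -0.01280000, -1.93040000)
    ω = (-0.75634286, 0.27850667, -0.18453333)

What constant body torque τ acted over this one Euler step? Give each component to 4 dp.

rate change Δω = (0.04365714, 0.07850667, 0.01546667)
precession coupling = (0.0036, 0.0128, -0.0016)
τ = I·(Δω/dt) + ω₀×(Iω₀) = (0.0800, 0.1600, 0.0100)

τ = (0.0800, 0.1600, 0.0100)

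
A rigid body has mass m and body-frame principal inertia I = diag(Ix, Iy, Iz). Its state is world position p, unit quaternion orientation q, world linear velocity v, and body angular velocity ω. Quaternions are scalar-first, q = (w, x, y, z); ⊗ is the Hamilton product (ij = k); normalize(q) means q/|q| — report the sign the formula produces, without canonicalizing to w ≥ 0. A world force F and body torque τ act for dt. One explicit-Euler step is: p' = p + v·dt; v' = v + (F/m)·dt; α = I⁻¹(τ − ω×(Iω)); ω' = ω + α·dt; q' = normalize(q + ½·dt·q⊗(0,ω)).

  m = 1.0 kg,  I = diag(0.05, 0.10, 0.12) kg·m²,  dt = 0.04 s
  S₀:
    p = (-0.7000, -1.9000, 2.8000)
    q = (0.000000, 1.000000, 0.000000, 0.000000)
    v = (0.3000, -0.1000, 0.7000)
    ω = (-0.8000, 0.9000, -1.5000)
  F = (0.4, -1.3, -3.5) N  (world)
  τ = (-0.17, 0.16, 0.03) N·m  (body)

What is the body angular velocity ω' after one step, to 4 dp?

(τ − ω×Iω)/I = (-2.8600, 2.4400, 0.5500)
new body rate ω' = (-0.9144, 0.9976, -1.4780)

ω' = (-0.9144, 0.9976, -1.4780)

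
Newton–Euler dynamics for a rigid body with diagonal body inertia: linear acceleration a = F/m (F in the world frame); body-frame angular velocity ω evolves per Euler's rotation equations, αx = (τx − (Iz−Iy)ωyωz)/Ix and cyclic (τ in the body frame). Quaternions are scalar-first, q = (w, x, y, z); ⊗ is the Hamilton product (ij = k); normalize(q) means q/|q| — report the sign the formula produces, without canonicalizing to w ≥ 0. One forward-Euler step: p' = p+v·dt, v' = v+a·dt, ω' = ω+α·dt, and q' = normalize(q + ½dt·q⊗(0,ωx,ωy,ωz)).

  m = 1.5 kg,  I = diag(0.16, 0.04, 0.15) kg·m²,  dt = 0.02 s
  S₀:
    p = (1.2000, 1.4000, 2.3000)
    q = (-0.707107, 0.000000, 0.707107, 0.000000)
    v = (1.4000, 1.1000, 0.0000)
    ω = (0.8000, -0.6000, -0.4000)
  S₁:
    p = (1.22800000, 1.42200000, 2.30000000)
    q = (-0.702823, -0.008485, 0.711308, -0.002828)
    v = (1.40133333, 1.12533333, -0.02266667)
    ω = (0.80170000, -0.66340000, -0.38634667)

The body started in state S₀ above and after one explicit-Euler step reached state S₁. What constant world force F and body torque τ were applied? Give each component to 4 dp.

Δv = v₁−v₀ = (0.00133333, 0.02533333, -0.02266667)
applied force F = (0.1000, 1.9000, -1.7000)
Δω = ω₁−ω₀ = (0.00170000, -0.06340000, 0.01365333)
τ = I·(Δω/dt) + ω₀×(Iω₀) = (0.0400, -0.1300, 0.1600)

F = (0.1000, 1.9000, -1.7000)
τ = (0.0400, -0.1300, 0.1600)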